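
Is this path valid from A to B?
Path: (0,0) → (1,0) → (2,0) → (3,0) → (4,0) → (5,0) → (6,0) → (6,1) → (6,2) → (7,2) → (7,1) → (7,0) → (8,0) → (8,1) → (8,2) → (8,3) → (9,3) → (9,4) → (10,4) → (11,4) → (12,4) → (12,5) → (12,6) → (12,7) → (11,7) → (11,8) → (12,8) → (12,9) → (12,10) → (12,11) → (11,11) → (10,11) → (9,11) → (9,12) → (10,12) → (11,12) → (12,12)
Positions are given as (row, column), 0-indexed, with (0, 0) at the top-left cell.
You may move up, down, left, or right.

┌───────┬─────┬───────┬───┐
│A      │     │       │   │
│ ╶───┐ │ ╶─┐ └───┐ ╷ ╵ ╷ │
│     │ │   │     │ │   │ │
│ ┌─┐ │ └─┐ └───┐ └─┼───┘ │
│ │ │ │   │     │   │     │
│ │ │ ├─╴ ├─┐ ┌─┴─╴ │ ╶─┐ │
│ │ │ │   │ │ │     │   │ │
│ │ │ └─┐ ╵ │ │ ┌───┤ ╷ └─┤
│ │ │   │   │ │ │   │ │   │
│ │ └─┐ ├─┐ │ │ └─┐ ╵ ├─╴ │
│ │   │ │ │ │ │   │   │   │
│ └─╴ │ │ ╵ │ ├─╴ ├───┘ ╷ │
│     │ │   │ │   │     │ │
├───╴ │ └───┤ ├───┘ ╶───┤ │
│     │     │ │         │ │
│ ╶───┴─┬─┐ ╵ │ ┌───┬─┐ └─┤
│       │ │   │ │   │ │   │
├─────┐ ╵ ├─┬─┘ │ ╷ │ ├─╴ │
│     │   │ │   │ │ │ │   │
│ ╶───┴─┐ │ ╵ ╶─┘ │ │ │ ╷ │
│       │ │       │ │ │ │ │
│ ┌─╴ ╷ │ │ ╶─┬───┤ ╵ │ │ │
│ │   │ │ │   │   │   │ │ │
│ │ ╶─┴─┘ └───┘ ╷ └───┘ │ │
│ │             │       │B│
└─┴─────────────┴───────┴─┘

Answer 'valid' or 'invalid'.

Checking path validity:
Result: All consecutive moves are passable.

valid

Correct solution:

┌───────┬─────┬───────┬───┐
│A      │     │       │   │
│ ╶───┐ │ ╶─┐ └───┐ ╷ ╵ ╷ │
│↓    │ │   │     │ │   │ │
│ ┌─┐ │ └─┐ └───┐ └─┼───┘ │
│↓│ │ │   │     │   │     │
│ │ │ ├─╴ ├─┐ ┌─┴─╴ │ ╶─┐ │
│↓│ │ │   │ │ │     │   │ │
│ │ │ └─┐ ╵ │ │ ┌───┤ ╷ └─┤
│↓│ │   │   │ │ │   │ │   │
│ │ └─┐ ├─┐ │ │ └─┐ ╵ ├─╴ │
│↓│   │ │ │ │ │   │   │   │
│ └─╴ │ │ ╵ │ ├─╴ ├───┘ ╷ │
│↳ → ↓│ │   │ │   │     │ │
├───╴ │ └───┤ ├───┘ ╶───┤ │
│↓ ← ↲│     │ │         │ │
│ ╶───┴─┬─┐ ╵ │ ┌───┬─┐ └─┤
│↳ → → ↓│ │   │ │   │ │   │
├─────┐ ╵ ├─┬─┘ │ ╷ │ ├─╴ │
│     │↳ ↓│ │   │ │ │ │↱ ↓│
│ ╶───┴─┐ │ ╵ ╶─┘ │ │ │ ╷ │
│       │↓│       │ │ │↑│↓│
│ ┌─╴ ╷ │ │ ╶─┬───┤ ╵ │ │ │
│ │   │ │↓│   │↱ ↓│   │↑│↓│
│ │ ╶─┴─┘ └───┘ ╷ └───┘ │ │
│ │      ↳ → → ↑│↳ → → ↑│B│
└─┴─────────────┴───────┴─┘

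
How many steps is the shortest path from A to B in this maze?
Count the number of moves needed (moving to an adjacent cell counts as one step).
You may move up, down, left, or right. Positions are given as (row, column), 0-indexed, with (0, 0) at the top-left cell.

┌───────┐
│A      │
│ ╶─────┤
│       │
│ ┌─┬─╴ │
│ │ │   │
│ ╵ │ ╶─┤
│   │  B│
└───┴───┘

Using BFS to find shortest path:
Start: (0, 0), End: (3, 3)
Path found:
(0,0) → (1,0) → (1,1) → (1,2) → (1,3) → (2,3) → (2,2) → (3,2) → (3,3)
Number of steps: 8

Solution:

┌───────┐
│A      │
│ ╶─────┤
│↳ → → ↓│
│ ┌─┬─╴ │
│ │ │↓ ↲│
│ ╵ │ ╶─┤
│   │↳ B│
└───┴───┘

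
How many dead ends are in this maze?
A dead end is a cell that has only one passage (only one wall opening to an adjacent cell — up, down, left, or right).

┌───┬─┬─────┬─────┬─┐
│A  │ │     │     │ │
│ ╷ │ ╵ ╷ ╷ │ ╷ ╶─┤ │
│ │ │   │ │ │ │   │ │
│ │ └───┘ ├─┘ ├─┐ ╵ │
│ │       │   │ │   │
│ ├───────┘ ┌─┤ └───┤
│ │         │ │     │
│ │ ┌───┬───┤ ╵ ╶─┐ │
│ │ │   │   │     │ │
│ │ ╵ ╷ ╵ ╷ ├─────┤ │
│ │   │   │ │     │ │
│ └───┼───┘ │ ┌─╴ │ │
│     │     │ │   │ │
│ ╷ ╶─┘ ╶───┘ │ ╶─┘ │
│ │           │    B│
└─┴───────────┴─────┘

Checking each cell for number of passages:

Dead ends found at positions:
  (0, 2)
  (0, 8)
  (0, 9)
  (1, 5)
  (2, 7)
  (3, 6)
  (4, 8)
  (6, 2)
  (7, 0)
Total dead ends: 9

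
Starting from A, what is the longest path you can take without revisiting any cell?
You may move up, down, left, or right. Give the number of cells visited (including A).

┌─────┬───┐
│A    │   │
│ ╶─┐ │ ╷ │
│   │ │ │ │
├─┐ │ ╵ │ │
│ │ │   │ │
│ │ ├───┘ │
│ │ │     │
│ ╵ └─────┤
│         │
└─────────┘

Finding longest simple path using DFS:
Start: (0, 0)
Longest path visits 14 cells
Path: A → right → right → down → down → right → up → up → right → down → down → down → left → left

Solution:

┌─────┬───┐
│A → ↓│↱ ↓│
│ ╶─┐ │ ╷ │
│   │↓│↑│↓│
├─┐ │ ╵ │ │
│ │ │↳ ↑│↓│
│ │ ├───┘ │
│ │ │B ← ↲│
│ ╵ └─────┤
│         │
└─────────┘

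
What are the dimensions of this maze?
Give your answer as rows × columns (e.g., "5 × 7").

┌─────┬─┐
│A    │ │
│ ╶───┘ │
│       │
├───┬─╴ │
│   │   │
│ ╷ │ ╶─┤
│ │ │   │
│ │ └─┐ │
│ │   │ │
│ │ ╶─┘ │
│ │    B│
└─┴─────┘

Counting the maze dimensions:
Rows (vertical): 6
Columns (horizontal): 4
Dimensions: 6 × 4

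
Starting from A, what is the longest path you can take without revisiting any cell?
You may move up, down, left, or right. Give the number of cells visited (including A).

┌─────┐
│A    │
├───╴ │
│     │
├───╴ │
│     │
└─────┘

Finding longest simple path using DFS:
Start: (0, 0)
Longest path visits 7 cells
Path: A → right → right → down → down → left → left

Solution:

┌─────┐
│A → ↓│
├───╴ │
│    ↓│
├───╴ │
│B ← ↲│
└─────┘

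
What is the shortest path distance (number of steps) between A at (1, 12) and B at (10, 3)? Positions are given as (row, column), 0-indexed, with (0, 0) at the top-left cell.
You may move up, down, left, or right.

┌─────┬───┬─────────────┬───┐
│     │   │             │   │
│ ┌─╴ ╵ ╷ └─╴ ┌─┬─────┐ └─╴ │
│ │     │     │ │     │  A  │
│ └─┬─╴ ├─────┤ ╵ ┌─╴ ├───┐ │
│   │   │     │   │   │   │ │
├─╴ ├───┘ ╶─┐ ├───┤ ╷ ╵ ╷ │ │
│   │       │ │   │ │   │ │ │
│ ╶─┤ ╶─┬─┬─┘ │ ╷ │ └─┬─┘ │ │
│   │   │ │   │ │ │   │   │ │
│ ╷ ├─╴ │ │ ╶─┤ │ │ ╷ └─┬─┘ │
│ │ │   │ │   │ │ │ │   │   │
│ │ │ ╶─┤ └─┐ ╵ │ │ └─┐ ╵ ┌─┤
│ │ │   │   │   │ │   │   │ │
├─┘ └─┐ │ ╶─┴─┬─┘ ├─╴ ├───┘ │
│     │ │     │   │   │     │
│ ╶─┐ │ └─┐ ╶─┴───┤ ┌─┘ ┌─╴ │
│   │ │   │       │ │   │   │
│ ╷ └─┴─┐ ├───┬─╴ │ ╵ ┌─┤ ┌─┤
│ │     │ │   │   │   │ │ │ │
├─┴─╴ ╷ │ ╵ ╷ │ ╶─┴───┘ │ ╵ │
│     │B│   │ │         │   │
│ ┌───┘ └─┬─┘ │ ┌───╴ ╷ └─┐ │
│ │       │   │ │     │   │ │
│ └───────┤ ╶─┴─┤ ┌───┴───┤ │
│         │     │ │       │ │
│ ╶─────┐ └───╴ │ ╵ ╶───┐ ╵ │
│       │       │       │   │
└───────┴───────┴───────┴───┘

Finding path from (1, 12) to (10, 3):
Path: (1,12) → (1,11) → (0,11) → (0,10) → (0,9) → (0,8) → (0,7) → (0,6) → (1,6) → (1,5) → (1,4) → (0,4) → (0,3) → (1,3) → (1,2) → (0,2) → (0,1) → (0,0) → (1,0) → (2,0) → (2,1) → (3,1) → (3,0) → (4,0) → (4,1) → (5,1) → (6,1) → (7,1) → (7,0) → (8,0) → (8,1) → (9,1) → (9,2) → (9,3) → (10,3)
Distance: 34 steps

Solution:

┌─────┬───┬─────────────┬───┐
│↓ ← ↰│↓ ↰│  ↓ ← ← ← ← ↰│   │
│ ┌─╴ ╵ ╷ └─╴ ┌─┬─────┐ └─╴ │
│↓│  ↑ ↲│↑ ← ↲│ │     │↑ A  │
│ └─┬─╴ ├─────┤ ╵ ┌─╴ ├───┐ │
│↳ ↓│   │     │   │   │   │ │
├─╴ ├───┘ ╶─┐ ├───┤ ╷ ╵ ╷ │ │
│↓ ↲│       │ │   │ │   │ │ │
│ ╶─┤ ╶─┬─┬─┘ │ ╷ │ └─┬─┘ │ │
│↳ ↓│   │ │   │ │ │   │   │ │
│ ╷ ├─╴ │ │ ╶─┤ │ │ ╷ └─┬─┘ │
│ │↓│   │ │   │ │ │ │   │   │
│ │ │ ╶─┤ └─┐ ╵ │ │ └─┐ ╵ ┌─┤
│ │↓│   │   │   │ │   │   │ │
├─┘ └─┐ │ ╶─┴─┬─┘ ├─╴ ├───┘ │
│↓ ↲  │ │     │   │   │     │
│ ╶─┐ │ └─┐ ╶─┴───┤ ┌─┘ ┌─╴ │
│↳ ↓│ │   │       │ │   │   │
│ ╷ └─┴─┐ ├───┬─╴ │ ╵ ┌─┤ ┌─┤
│ │↳ → ↓│ │   │   │   │ │ │ │
├─┴─╴ ╷ │ ╵ ╷ │ ╶─┴───┘ │ ╵ │
│     │B│   │ │         │   │
│ ┌───┘ └─┬─┘ │ ┌───╴ ╷ └─┐ │
│ │       │   │ │     │   │ │
│ └───────┤ ╶─┴─┤ ┌───┴───┤ │
│         │     │ │       │ │
│ ╶─────┐ └───╴ │ ╵ ╶───┐ ╵ │
│       │       │       │   │
└───────┴───────┴───────┴───┘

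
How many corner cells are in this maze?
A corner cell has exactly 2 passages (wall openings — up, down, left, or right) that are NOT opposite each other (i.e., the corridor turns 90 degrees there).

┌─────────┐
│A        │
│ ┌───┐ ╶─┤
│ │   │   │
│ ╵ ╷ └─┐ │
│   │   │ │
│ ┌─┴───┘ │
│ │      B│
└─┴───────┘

Counting corner cells (2 non-opposite passages):
Total corners: 8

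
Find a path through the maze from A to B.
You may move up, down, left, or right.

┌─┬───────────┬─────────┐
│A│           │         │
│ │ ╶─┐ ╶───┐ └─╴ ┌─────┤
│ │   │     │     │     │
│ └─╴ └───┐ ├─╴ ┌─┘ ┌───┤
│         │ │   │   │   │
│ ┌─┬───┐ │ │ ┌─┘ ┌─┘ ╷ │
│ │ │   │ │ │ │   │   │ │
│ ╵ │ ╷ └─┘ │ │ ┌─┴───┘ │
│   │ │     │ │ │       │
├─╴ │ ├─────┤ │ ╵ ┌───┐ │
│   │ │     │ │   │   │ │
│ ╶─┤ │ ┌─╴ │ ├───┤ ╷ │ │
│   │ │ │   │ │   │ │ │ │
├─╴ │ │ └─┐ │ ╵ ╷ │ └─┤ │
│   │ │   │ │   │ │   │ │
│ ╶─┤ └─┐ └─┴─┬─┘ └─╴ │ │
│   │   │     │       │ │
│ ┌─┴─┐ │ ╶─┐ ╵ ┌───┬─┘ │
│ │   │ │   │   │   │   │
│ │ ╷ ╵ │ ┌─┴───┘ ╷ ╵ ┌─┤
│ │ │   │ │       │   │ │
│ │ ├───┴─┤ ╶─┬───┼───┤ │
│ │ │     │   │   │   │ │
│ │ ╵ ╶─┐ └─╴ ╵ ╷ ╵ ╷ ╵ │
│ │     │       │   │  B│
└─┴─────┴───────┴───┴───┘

Finding the shortest path through the maze:
Path length: 49 steps
Directions: down → down → right → right → up → left → up → right → right → down → right → right → down → down → down → left → left → up → left → down → down → down → down → down → right → down → down → left → up → left → down → down → down → right → up → right → right → down → right → right → right → up → right → down → right → up → right → down → right

Solution:

┌─┬───────────┬─────────┐
│A│↱ → ↓      │         │
│ │ ╶─┐ ╶───┐ └─╴ ┌─────┤
│↓│↑ ↰│↳ → ↓│     │     │
│ └─╴ └───┐ ├─╴ ┌─┘ ┌───┤
│↳ → ↑    │↓│   │   │   │
│ ┌─┬───┐ │ │ ┌─┘ ┌─┘ ╷ │
│ │ │↓ ↰│ │↓│ │   │   │ │
│ ╵ │ ╷ └─┘ │ │ ┌─┴───┘ │
│   │↓│↑ ← ↲│ │ │       │
├─╴ │ ├─────┤ │ ╵ ┌───┐ │
│   │↓│     │ │   │   │ │
│ ╶─┤ │ ┌─╴ │ ├───┤ ╷ │ │
│   │↓│ │   │ │   │ │ │ │
├─╴ │ │ └─┐ │ ╵ ╷ │ └─┤ │
│   │↓│   │ │   │ │   │ │
│ ╶─┤ └─┐ └─┴─┬─┘ └─╴ │ │
│   │↳ ↓│     │       │ │
│ ┌─┴─┐ │ ╶─┐ ╵ ┌───┬─┘ │
│ │↓ ↰│↓│   │   │   │   │
│ │ ╷ ╵ │ ┌─┴───┘ ╷ ╵ ┌─┤
│ │↓│↑ ↲│ │       │   │ │
│ │ ├───┴─┤ ╶─┬───┼───┤ │
│ │↓│↱ → ↓│   │↱ ↓│↱ ↓│ │
│ │ ╵ ╶─┐ └─╴ ╵ ╷ ╵ ╷ ╵ │
│ │↳ ↑  │↳ → → ↑│↳ ↑│↳ B│
└─┴─────┴───────┴───┴───┘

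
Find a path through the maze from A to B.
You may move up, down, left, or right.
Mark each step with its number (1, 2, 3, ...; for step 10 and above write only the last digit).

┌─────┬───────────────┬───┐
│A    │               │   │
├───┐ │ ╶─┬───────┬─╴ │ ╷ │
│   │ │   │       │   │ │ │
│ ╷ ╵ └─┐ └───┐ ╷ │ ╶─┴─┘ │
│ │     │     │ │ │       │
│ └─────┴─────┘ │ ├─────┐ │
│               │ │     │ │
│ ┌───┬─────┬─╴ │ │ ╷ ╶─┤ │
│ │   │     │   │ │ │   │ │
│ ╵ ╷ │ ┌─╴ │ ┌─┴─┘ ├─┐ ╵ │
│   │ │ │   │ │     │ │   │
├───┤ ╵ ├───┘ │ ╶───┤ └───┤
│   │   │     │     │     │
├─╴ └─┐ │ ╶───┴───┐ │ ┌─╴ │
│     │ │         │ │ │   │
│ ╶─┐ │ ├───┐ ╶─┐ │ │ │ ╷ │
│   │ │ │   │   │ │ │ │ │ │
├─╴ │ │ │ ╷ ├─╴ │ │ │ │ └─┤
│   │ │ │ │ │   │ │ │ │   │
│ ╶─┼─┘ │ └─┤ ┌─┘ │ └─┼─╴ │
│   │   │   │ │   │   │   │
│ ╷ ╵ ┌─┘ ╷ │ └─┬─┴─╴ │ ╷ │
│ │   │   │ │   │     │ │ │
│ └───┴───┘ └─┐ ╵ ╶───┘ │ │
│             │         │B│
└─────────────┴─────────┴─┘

Finding the shortest path through the maze:
Path length: 42 steps
Directions: right → right → down → down → left → up → left → down → down → right → right → right → right → right → right → right → down → left → down → down → left → left → down → right → right → down → right → down → left → down → down → right → down → right → right → right → right → up → up → right → down → down

Solution:

┌─────┬───────────────┬───┐
│A 1 2│               │   │
├───┐ │ ╶─┬───────┬─╴ │ ╷ │
│7 6│3│   │       │   │ │ │
│ ╷ ╵ └─┐ └───┐ ╷ │ ╶─┴─┘ │
│8│5 4  │     │ │ │       │
│ └─────┴─────┘ │ ├─────┐ │
│9 0 1 2 3 4 5 6│ │     │ │
│ ┌───┬─────┬─╴ │ │ ╷ ╶─┤ │
│ │   │     │8 7│ │ │   │ │
│ ╵ ╷ │ ┌─╴ │ ┌─┴─┘ ├─┐ ╵ │
│   │ │ │   │9│     │ │   │
├───┤ ╵ ├───┘ │ ╶───┤ └───┤
│   │   │2 1 0│     │     │
├─╴ └─┐ │ ╶───┴───┐ │ ┌─╴ │
│     │ │3 4 5    │ │ │   │
│ ╶─┐ │ ├───┐ ╶─┐ │ │ │ ╷ │
│   │ │ │   │6 7│ │ │ │ │ │
├─╴ │ │ │ ╷ ├─╴ │ │ │ │ └─┤
│   │ │ │ │ │9 8│ │ │ │   │
│ ╶─┼─┘ │ └─┤ ┌─┘ │ └─┼─╴ │
│   │   │   │0│   │   │9 0│
│ ╷ ╵ ┌─┘ ╷ │ └─┬─┴─╴ │ ╷ │
│ │   │   │ │1 2│     │8│1│
│ └───┴───┘ └─┐ ╵ ╶───┘ │ │
│             │3 4 5 6 7│B│
└─────────────┴─────────┴─┘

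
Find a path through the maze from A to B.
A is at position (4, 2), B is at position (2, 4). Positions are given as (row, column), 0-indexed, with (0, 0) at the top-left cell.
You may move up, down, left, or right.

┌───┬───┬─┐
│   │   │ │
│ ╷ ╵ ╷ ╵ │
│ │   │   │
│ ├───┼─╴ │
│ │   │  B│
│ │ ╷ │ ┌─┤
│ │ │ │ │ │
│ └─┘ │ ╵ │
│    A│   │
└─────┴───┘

Finding the shortest path from (4, 2) to (2, 4):
Path length: 14 steps
Directions: left → left → up → up → up → up → right → down → right → up → right → down → right → down

Solution:

┌───┬───┬─┐
│↱ ↓│↱ ↓│ │
│ ╷ ╵ ╷ ╵ │
│↑│↳ ↑│↳ ↓│
│ ├───┼─╴ │
│↑│   │  B│
│ │ ╷ │ ┌─┤
│↑│ │ │ │ │
│ └─┘ │ ╵ │
│↑ ← A│   │
└─────┴───┘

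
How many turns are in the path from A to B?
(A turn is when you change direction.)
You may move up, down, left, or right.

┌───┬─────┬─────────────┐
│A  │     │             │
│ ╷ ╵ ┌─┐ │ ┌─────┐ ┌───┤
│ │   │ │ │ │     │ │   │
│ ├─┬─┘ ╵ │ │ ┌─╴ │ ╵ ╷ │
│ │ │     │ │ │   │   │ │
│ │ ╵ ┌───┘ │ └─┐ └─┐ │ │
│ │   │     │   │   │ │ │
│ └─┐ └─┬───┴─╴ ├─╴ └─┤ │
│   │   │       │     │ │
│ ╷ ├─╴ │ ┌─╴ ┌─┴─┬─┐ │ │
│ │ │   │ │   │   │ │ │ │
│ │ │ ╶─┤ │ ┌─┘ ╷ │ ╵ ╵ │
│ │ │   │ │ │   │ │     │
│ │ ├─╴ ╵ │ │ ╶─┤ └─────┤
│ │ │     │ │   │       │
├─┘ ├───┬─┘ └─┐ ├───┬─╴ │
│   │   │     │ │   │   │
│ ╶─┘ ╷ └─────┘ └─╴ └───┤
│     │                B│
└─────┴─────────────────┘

Directions: down, down, down, down, right, down, down, down, down, left, down, right, right, up, right, down, right, right, right, right, right, right, right, right
Number of turns: 9

Solution:

┌───┬─────┬─────────────┐
│A  │     │             │
│ ╷ ╵ ┌─┐ │ ┌─────┐ ┌───┤
│↓│   │ │ │ │     │ │   │
│ ├─┬─┘ ╵ │ │ ┌─╴ │ ╵ ╷ │
│↓│ │     │ │ │   │   │ │
│ │ ╵ ┌───┘ │ └─┐ └─┐ │ │
│↓│   │     │   │   │ │ │
│ └─┐ └─┬───┴─╴ ├─╴ └─┤ │
│↳ ↓│   │       │     │ │
│ ╷ ├─╴ │ ┌─╴ ┌─┴─┬─┐ │ │
│ │↓│   │ │   │   │ │ │ │
│ │ │ ╶─┤ │ ┌─┘ ╷ │ ╵ ╵ │
│ │↓│   │ │ │   │ │     │
│ │ ├─╴ ╵ │ │ ╶─┤ └─────┤
│ │↓│     │ │   │       │
├─┘ ├───┬─┘ └─┐ ├───┬─╴ │
│↓ ↲│↱ ↓│     │ │   │   │
│ ╶─┘ ╷ └─────┘ └─╴ └───┤
│↳ → ↑│↳ → → → → → → → B│
└─────┴─────────────────┘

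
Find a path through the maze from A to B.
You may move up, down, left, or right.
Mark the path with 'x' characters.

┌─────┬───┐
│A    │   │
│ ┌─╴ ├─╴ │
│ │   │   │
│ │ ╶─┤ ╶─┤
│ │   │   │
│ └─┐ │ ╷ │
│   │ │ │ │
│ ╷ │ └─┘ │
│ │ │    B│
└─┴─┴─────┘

Finding the shortest path through the maze:
Path length: 10 steps
Directions: right → right → down → left → down → right → down → down → right → right

Solution:

┌─────┬───┐
│A x x│   │
│ ┌─╴ ├─╴ │
│ │x x│   │
│ │ ╶─┤ ╶─┤
│ │x x│   │
│ └─┐ │ ╷ │
│   │x│ │ │
│ ╷ │ └─┘ │
│ │ │x x B│
└─┴─┴─────┘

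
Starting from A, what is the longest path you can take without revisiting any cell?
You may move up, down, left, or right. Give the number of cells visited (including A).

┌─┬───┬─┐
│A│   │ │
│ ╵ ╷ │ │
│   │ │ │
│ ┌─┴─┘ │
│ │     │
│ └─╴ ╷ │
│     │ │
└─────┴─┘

Finding longest simple path using DFS:
Start: (0, 0)
Longest path visits 10 cells
Path: A → down → down → down → right → right → up → right → up → up

Solution:

┌─┬───┬─┐
│A│   │B│
│ ╵ ╷ │ │
│↓  │ │↑│
│ ┌─┴─┘ │
│↓│  ↱ ↑│
│ └─╴ ╷ │
│↳ → ↑│ │
└─────┴─┘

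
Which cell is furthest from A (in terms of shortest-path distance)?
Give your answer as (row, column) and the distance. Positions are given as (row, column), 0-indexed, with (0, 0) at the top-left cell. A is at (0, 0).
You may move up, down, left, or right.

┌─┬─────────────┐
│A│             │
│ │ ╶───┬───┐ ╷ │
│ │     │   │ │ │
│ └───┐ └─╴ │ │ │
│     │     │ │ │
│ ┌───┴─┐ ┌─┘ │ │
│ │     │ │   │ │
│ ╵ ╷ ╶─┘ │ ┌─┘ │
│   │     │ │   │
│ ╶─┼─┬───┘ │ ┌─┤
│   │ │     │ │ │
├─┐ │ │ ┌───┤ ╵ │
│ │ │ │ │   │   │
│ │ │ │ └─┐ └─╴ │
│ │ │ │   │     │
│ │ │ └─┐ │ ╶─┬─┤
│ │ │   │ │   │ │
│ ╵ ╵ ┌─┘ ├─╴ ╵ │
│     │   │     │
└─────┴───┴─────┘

Computing BFS distances from A to all cells:
Furthest cell: (8, 7)
Distance: 39 steps

Path from A to the furthest cell:

┌─┬─────────────┐
│A│↱ → → → → → ↓│
│ │ ╶───┬───┐ ╷ │
│↓│↑ ← ↰│   │ │↓│
│ └───┐ └─╴ │ │ │
│↓    │↑ ↰  │ │↓│
│ ┌───┴─┐ ┌─┘ │ │
│↓│↱ ↓  │↑│   │↓│
│ ╵ ╷ ╶─┘ │ ┌─┘ │
│↳ ↑│↳ → ↑│ │↓ ↲│
│ ╶─┼─┬───┘ │ ┌─┤
│   │ │     │↓│ │
├─┐ │ │ ┌───┤ ╵ │
│ │ │ │ │   │↳ ↓│
│ │ │ │ └─┐ └─╴ │
│ │ │ │   │↓ ← ↲│
│ │ │ └─┐ │ ╶─┬─┤
│ │ │   │ │↳ ↓│B│
│ ╵ ╵ ┌─┘ ├─╴ ╵ │
│     │   │  ↳ ↑│
└─────┴───┴─────┘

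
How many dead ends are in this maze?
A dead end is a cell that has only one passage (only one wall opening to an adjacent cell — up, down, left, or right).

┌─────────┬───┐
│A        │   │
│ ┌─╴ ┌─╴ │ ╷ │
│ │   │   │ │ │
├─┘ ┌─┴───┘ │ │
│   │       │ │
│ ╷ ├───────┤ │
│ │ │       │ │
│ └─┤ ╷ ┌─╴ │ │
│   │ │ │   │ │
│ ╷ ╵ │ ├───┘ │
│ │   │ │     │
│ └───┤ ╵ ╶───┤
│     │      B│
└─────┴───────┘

Checking each cell for number of passages:

Dead ends found at positions:
  (1, 0)
  (1, 3)
  (2, 2)
  (3, 1)
  (4, 4)
  (6, 2)
  (6, 6)
Total dead ends: 7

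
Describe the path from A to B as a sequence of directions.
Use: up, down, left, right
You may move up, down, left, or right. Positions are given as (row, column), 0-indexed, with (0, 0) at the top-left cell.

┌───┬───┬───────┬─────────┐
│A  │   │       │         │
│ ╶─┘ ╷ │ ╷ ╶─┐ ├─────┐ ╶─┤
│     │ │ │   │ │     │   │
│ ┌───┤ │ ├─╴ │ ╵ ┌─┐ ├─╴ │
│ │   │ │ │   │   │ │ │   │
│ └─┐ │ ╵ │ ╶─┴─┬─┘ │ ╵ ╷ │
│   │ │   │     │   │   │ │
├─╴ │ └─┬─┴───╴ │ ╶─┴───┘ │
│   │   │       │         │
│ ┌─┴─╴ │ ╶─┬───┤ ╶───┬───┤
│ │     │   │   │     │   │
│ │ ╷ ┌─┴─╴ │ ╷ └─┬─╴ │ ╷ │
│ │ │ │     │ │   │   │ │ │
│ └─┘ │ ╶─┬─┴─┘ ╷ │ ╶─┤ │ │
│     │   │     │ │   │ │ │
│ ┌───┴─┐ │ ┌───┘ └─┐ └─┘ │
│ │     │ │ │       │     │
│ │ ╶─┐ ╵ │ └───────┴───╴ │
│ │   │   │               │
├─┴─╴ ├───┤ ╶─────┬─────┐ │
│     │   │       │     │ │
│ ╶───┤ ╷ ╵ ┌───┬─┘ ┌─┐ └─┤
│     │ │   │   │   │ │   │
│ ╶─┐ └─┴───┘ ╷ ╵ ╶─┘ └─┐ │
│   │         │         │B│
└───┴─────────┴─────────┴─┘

Finding the path and converting it to directions:
Path through cells: (0,0) → (1,0) → (1,1) → (1,2) → (0,2) → (0,3) → (1,3) → (2,3) → (3,3) → (3,4) → (2,4) → (1,4) → (0,4) → (0,5) → (1,5) → (1,6) → (2,6) → (2,5) → (3,5) → (3,6) → (3,7) → (4,7) → (4,6) → (4,5) → (4,4) → (5,4) → (5,5) → (6,5) → (6,4) → (6,3) → (7,3) → (7,4) → (8,4) → (9,4) → (9,3) → (8,3) → (8,2) → (8,1) → (9,1) → (9,2) → (10,2) → (10,1) → (10,0) → (11,0) → (11,1) → (11,2) → (12,2) → (12,3) → (12,4) → (12,5) → (12,6) → (11,6) → (11,7) → (12,7) → (12,8) → (11,8) → (11,9) → (10,9) → (10,10) → (10,11) → (11,11) → (11,12) → (12,12)
Directions: down, right, right, up, right, down, down, down, right, up, up, up, right, down, right, down, left, down, right, right, down, left, left, left, down, right, down, left, left, down, right, down, down, left, up, left, left, down, right, down, left, left, down, right, right, down, right, right, right, right, up, right, down, right, up, right, up, right, right, down, right, down

Solution:

┌───┬───┬───────┬─────────┐
│A  │↱ ↓│↱ ↓    │         │
│ ╶─┘ ╷ │ ╷ ╶─┐ ├─────┐ ╶─┤
│↳ → ↑│↓│↑│↳ ↓│ │     │   │
│ ┌───┤ │ ├─╴ │ ╵ ┌─┐ ├─╴ │
│ │   │↓│↑│↓ ↲│   │ │ │   │
│ └─┐ │ ╵ │ ╶─┴─┬─┘ │ ╵ ╷ │
│   │ │↳ ↑│↳ → ↓│   │   │ │
├─╴ │ └─┬─┴───╴ │ ╶─┴───┘ │
│   │   │↓ ← ← ↲│         │
│ ┌─┴─╴ │ ╶─┬───┤ ╶───┬───┤
│ │     │↳ ↓│   │     │   │
│ │ ╷ ┌─┴─╴ │ ╷ └─┬─╴ │ ╷ │
│ │ │ │↓ ← ↲│ │   │   │ │ │
│ └─┘ │ ╶─┬─┴─┘ ╷ │ ╶─┤ │ │
│     │↳ ↓│     │ │   │ │ │
│ ┌───┴─┐ │ ┌───┘ └─┐ └─┘ │
│ │↓ ← ↰│↓│ │       │     │
│ │ ╶─┐ ╵ │ └───────┴───╴ │
│ │↳ ↓│↑ ↲│               │
├─┴─╴ ├───┤ ╶─────┬─────┐ │
│↓ ← ↲│   │       │↱ → ↓│ │
│ ╶───┤ ╷ ╵ ┌───┬─┘ ┌─┐ └─┤
│↳ → ↓│ │   │↱ ↓│↱ ↑│ │↳ ↓│
│ ╶─┐ └─┴───┘ ╷ ╵ ╶─┘ └─┐ │
│   │↳ → → → ↑│↳ ↑      │B│
└───┴─────────┴─────────┴─┘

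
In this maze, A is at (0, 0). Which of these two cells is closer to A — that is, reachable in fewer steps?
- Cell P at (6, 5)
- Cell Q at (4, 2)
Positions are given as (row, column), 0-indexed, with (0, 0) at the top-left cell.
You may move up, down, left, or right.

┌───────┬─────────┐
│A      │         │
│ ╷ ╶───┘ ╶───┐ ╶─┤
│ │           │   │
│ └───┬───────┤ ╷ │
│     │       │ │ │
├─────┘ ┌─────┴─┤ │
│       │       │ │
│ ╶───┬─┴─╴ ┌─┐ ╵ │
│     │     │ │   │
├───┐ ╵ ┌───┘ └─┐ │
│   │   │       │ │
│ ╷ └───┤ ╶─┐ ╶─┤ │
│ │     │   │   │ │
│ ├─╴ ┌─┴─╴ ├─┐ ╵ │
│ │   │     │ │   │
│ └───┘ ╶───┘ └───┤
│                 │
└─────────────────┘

Shortest path A → P at (6, 5): 25 steps
Shortest path A → Q at (4, 2): 24 steps

Q is closer (24 steps vs 25 steps).

Path to P:

┌───────┬─────────┐
│A ↓    │↱ → → ↓  │
│ ╷ ╶───┘ ╶───┐ ╶─┤
│ │↳ → → ↑    │↳ ↓│
│ └───┬───────┤ ╷ │
│     │       │ │↓│
├─────┘ ┌─────┴─┤ │
│       │       │↓│
│ ╶───┬─┴─╴ ┌─┐ ╵ │
│     │     │ │  ↓│
├───┐ ╵ ┌───┘ └─┐ │
│   │   │↓ ← ↰  │↓│
│ ╷ └───┤ ╶─┐ ╶─┤ │
│ │     │↳ P│↑ ↰│↓│
│ ├─╴ ┌─┴─╴ ├─┐ ╵ │
│ │   │     │ │↑ ↲│
│ └───┘ ╶───┘ └───┤
│                 │
└─────────────────┘

Path to Q:

┌───────┬─────────┐
│A ↓    │↱ → → ↓  │
│ ╷ ╶───┘ ╶───┐ ╶─┤
│ │↳ → → ↑    │↳ ↓│
│ └───┬───────┤ ╷ │
│     │       │ │↓│
├─────┘ ┌─────┴─┤ │
│       │  ↓ ← ↰│↓│
│ ╶───┬─┴─╴ ┌─┐ ╵ │
│    Q│↓ ← ↲│ │↑ ↲│
├───┐ ╵ ┌───┘ └─┐ │
│   │↑ ↲│       │ │
│ ╷ └───┤ ╶─┐ ╶─┤ │
│ │     │   │   │ │
│ ├─╴ ┌─┴─╴ ├─┐ ╵ │
│ │   │     │ │   │
│ └───┘ ╶───┘ └───┤
│                 │
└─────────────────┘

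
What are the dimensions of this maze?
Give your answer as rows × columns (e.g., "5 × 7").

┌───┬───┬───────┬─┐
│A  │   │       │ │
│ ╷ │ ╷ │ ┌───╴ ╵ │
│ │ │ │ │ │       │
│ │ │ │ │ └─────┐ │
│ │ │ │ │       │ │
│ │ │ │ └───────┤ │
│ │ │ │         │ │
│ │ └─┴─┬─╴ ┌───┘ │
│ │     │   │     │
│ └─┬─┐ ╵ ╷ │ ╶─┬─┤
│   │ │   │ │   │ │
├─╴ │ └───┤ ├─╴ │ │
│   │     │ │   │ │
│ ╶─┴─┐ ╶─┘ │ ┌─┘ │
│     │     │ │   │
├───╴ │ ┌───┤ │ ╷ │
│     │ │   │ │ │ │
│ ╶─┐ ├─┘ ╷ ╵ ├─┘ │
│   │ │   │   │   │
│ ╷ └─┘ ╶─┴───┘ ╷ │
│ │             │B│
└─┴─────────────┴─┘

Counting the maze dimensions:
Rows (vertical): 11
Columns (horizontal): 9
Dimensions: 11 × 9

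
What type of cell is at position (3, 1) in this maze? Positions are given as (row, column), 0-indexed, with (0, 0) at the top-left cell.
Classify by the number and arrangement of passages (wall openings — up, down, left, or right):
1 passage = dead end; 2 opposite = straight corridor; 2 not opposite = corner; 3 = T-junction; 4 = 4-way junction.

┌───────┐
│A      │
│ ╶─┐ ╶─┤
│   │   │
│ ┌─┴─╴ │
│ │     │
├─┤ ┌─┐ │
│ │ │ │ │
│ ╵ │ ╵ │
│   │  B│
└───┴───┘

Checking cell at (3, 1):
Number of passages: 2
Cell type: straight corridor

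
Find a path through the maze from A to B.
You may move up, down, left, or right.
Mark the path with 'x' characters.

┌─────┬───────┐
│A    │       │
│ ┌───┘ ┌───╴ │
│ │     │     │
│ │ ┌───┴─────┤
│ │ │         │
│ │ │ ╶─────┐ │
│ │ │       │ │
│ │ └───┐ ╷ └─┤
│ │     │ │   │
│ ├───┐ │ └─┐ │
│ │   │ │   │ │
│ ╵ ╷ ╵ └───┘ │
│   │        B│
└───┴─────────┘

Finding the shortest path through the maze:
Path length: 14 steps
Directions: down → down → down → down → down → down → right → up → right → down → right → right → right → right

Solution:

┌─────┬───────┐
│A    │       │
│ ┌───┘ ┌───╴ │
│x│     │     │
│ │ ┌───┴─────┤
│x│ │         │
│ │ │ ╶─────┐ │
│x│ │       │ │
│ │ └───┐ ╷ └─┤
│x│     │ │   │
│ ├───┐ │ └─┐ │
│x│x x│ │   │ │
│ ╵ ╷ ╵ └───┘ │
│x x│x x x x B│
└───┴─────────┘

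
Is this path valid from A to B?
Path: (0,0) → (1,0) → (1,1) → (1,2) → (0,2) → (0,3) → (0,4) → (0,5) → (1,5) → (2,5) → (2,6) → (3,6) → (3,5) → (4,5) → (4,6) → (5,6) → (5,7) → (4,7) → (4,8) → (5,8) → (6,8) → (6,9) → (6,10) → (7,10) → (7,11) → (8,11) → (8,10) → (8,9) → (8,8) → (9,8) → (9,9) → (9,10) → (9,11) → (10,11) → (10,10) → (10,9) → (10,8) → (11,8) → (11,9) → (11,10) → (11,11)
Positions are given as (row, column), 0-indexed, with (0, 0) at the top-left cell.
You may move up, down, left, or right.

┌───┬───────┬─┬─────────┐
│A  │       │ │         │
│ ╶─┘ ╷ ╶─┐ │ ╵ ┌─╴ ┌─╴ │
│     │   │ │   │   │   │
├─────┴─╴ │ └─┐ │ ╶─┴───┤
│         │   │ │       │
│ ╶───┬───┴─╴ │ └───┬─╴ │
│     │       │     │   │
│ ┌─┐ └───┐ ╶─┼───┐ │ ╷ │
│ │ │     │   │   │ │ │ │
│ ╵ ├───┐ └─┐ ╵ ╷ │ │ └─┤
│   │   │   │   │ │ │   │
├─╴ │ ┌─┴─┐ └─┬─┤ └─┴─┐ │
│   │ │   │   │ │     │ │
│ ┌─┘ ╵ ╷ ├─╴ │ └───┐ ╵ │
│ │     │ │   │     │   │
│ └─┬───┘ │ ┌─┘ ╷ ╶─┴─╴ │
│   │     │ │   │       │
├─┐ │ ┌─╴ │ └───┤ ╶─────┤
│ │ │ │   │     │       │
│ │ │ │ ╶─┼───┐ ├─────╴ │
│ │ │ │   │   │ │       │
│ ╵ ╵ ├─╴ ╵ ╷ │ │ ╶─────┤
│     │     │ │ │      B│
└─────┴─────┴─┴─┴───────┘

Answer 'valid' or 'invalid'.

Checking path validity:
Result: All consecutive moves are passable.

valid

Correct solution:

┌───┬───────┬─┬─────────┐
│A  │↱ → → ↓│ │         │
│ ╶─┘ ╷ ╶─┐ │ ╵ ┌─╴ ┌─╴ │
│↳ → ↑│   │↓│   │   │   │
├─────┴─╴ │ └─┐ │ ╶─┴───┤
│         │↳ ↓│ │       │
│ ╶───┬───┴─╴ │ └───┬─╴ │
│     │    ↓ ↲│     │   │
│ ┌─┐ └───┐ ╶─┼───┐ │ ╷ │
│ │ │     │↳ ↓│↱ ↓│ │ │ │
│ ╵ ├───┐ └─┐ ╵ ╷ │ │ └─┤
│   │   │   │↳ ↑│↓│ │   │
├─╴ │ ┌─┴─┐ └─┬─┤ └─┴─┐ │
│   │ │   │   │ │↳ → ↓│ │
│ ┌─┘ ╵ ╷ ├─╴ │ └───┐ ╵ │
│ │     │ │   │     │↳ ↓│
│ └─┬───┘ │ ┌─┘ ╷ ╶─┴─╴ │
│   │     │ │   │↓ ← ← ↲│
├─┐ │ ┌─╴ │ └───┤ ╶─────┤
│ │ │ │   │     │↳ → → ↓│
│ │ │ │ ╶─┼───┐ ├─────╴ │
│ │ │ │   │   │ │↓ ← ← ↲│
│ ╵ ╵ ├─╴ ╵ ╷ │ │ ╶─────┤
│     │     │ │ │↳ → → B│
└─────┴─────┴─┴─┴───────┘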